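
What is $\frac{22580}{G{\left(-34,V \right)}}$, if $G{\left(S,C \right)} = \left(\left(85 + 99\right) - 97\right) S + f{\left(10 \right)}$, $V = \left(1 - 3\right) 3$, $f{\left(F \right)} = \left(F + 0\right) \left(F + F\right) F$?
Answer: $- \frac{11290}{479} \approx -23.57$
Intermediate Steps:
$f{\left(F \right)} = 2 F^{3}$ ($f{\left(F \right)} = F 2 F F = 2 F^{2} F = 2 F^{3}$)
$V = -6$ ($V = \left(-2\right) 3 = -6$)
$G{\left(S,C \right)} = 2000 + 87 S$ ($G{\left(S,C \right)} = \left(\left(85 + 99\right) - 97\right) S + 2 \cdot 10^{3} = \left(184 - 97\right) S + 2 \cdot 1000 = 87 S + 2000 = 2000 + 87 S$)
$\frac{22580}{G{\left(-34,V \right)}} = \frac{22580}{2000 + 87 \left(-34\right)} = \frac{22580}{2000 - 2958} = \frac{22580}{-958} = 22580 \left(- \frac{1}{958}\right) = - \frac{11290}{479}$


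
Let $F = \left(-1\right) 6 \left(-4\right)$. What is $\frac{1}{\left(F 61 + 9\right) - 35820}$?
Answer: $- \frac{1}{34347} \approx -2.9115 \cdot 10^{-5}$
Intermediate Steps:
$F = 24$ ($F = \left(-6\right) \left(-4\right) = 24$)
$\frac{1}{\left(F 61 + 9\right) - 35820} = \frac{1}{\left(24 \cdot 61 + 9\right) - 35820} = \frac{1}{\left(1464 + 9\right) - 35820} = \frac{1}{1473 - 35820} = \frac{1}{-34347} = - \frac{1}{34347}$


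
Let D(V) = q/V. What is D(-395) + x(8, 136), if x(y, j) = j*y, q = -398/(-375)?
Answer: 161159602/148125 ≈ 1088.0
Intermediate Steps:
q = 398/375 (q = -398*(-1/375) = 398/375 ≈ 1.0613)
D(V) = 398/(375*V)
D(-395) + x(8, 136) = (398/375)/(-395) + 136*8 = (398/375)*(-1/395) + 1088 = -398/148125 + 1088 = 161159602/148125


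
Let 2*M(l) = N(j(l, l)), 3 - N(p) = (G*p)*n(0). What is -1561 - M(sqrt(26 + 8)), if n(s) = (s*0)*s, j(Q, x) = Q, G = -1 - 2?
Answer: -3125/2 ≈ -1562.5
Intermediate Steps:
G = -3
n(s) = 0 (n(s) = 0*s = 0)
N(p) = 3 (N(p) = 3 - (-3*p)*0 = 3 - 1*0 = 3 + 0 = 3)
M(l) = 3/2 (M(l) = (1/2)*3 = 3/2)
-1561 - M(sqrt(26 + 8)) = -1561 - 1*3/2 = -1561 - 3/2 = -3125/2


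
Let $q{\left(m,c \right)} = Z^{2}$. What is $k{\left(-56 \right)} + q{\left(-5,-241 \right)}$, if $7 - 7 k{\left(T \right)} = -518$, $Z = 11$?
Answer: $196$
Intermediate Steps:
$k{\left(T \right)} = 75$ ($k{\left(T \right)} = 1 - -74 = 1 + 74 = 75$)
$q{\left(m,c \right)} = 121$ ($q{\left(m,c \right)} = 11^{2} = 121$)
$k{\left(-56 \right)} + q{\left(-5,-241 \right)} = 75 + 121 = 196$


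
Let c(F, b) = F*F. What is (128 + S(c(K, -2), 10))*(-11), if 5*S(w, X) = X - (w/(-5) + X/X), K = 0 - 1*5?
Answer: -7194/5 ≈ -1438.8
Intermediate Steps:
K = -5 (K = 0 - 5 = -5)
c(F, b) = F²
S(w, X) = -⅕ + X/5 + w/25 (S(w, X) = (X - (w/(-5) + X/X))/5 = (X - (w*(-⅕) + 1))/5 = (X - (-w/5 + 1))/5 = (X - (1 - w/5))/5 = (X + (-1 + w/5))/5 = (-1 + X + w/5)/5 = -⅕ + X/5 + w/25)
(128 + S(c(K, -2), 10))*(-11) = (128 + (-⅕ + (⅕)*10 + (1/25)*(-5)²))*(-11) = (128 + (-⅕ + 2 + (1/25)*25))*(-11) = (128 + (-⅕ + 2 + 1))*(-11) = (128 + 14/5)*(-11) = (654/5)*(-11) = -7194/5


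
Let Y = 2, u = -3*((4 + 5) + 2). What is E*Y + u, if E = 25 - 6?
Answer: 5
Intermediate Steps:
u = -33 (u = -3*(9 + 2) = -3*11 = -33)
E = 19
E*Y + u = 19*2 - 33 = 38 - 33 = 5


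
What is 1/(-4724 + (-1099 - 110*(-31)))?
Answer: -1/2413 ≈ -0.00041442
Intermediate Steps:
1/(-4724 + (-1099 - 110*(-31))) = 1/(-4724 + (-1099 - 1*(-3410))) = 1/(-4724 + (-1099 + 3410)) = 1/(-4724 + 2311) = 1/(-2413) = -1/2413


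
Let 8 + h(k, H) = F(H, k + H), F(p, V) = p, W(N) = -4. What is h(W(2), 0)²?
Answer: 64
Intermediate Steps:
h(k, H) = -8 + H
h(W(2), 0)² = (-8 + 0)² = (-8)² = 64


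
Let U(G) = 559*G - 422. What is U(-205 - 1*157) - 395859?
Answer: -598639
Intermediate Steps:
U(G) = -422 + 559*G
U(-205 - 1*157) - 395859 = (-422 + 559*(-205 - 1*157)) - 395859 = (-422 + 559*(-205 - 157)) - 395859 = (-422 + 559*(-362)) - 395859 = (-422 - 202358) - 395859 = -202780 - 395859 = -598639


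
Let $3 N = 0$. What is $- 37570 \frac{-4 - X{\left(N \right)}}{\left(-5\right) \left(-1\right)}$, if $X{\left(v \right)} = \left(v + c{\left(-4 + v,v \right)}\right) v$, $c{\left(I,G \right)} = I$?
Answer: $30056$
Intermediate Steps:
$N = 0$ ($N = \frac{1}{3} \cdot 0 = 0$)
$X{\left(v \right)} = v \left(-4 + 2 v\right)$ ($X{\left(v \right)} = \left(v + \left(-4 + v\right)\right) v = \left(-4 + 2 v\right) v = v \left(-4 + 2 v\right)$)
$- 37570 \frac{-4 - X{\left(N \right)}}{\left(-5\right) \left(-1\right)} = - 37570 \frac{-4 - 2 \cdot 0 \left(-2 + 0\right)}{\left(-5\right) \left(-1\right)} = - 37570 \frac{-4 - 2 \cdot 0 \left(-2\right)}{5} = - 37570 \left(-4 - 0\right) \frac{1}{5} = - 37570 \left(-4 + 0\right) \frac{1}{5} = - 37570 \left(\left(-4\right) \frac{1}{5}\right) = \left(-37570\right) \left(- \frac{4}{5}\right) = 30056$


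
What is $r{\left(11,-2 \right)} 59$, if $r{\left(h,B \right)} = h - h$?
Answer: $0$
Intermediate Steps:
$r{\left(h,B \right)} = 0$
$r{\left(11,-2 \right)} 59 = 0 \cdot 59 = 0$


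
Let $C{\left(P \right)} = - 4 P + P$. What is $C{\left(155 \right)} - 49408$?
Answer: $-49873$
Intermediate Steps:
$C{\left(P \right)} = - 3 P$
$C{\left(155 \right)} - 49408 = \left(-3\right) 155 - 49408 = -465 - 49408 = -49873$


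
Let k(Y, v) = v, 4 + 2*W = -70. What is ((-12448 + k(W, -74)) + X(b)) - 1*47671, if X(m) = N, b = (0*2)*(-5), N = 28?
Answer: -60165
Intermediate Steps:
W = -37 (W = -2 + (1/2)*(-70) = -2 - 35 = -37)
b = 0 (b = 0*(-5) = 0)
X(m) = 28
((-12448 + k(W, -74)) + X(b)) - 1*47671 = ((-12448 - 74) + 28) - 1*47671 = (-12522 + 28) - 47671 = -12494 - 47671 = -60165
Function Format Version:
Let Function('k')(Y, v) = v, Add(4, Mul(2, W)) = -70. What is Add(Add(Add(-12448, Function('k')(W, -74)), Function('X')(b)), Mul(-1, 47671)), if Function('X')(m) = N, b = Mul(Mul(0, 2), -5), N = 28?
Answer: -60165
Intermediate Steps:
W = -37 (W = Add(-2, Mul(Rational(1, 2), -70)) = Add(-2, -35) = -37)
b = 0 (b = Mul(0, -5) = 0)
Function('X')(m) = 28
Add(Add(Add(-12448, Function('k')(W, -74)), Function('X')(b)), Mul(-1, 47671)) = Add(Add(Add(-12448, -74), 28), Mul(-1, 47671)) = Add(Add(-12522, 28), -47671) = Add(-12494, -47671) = -60165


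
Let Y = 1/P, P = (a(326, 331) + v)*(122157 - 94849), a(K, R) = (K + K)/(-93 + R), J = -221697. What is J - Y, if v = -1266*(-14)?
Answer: -12771018511691951/57605734456 ≈ -2.2170e+5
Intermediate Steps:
v = 17724
a(K, R) = 2*K/(-93 + R) (a(K, R) = (2*K)/(-93 + R) = 2*K/(-93 + R))
P = 57605734456/119 (P = (2*326/(-93 + 331) + 17724)*(122157 - 94849) = (2*326/238 + 17724)*27308 = (2*326*(1/238) + 17724)*27308 = (326/119 + 17724)*27308 = (2109482/119)*27308 = 57605734456/119 ≈ 4.8408e+8)
Y = 119/57605734456 (Y = 1/(57605734456/119) = 119/57605734456 ≈ 2.0658e-9)
J - Y = -221697 - 1*119/57605734456 = -221697 - 119/57605734456 = -12771018511691951/57605734456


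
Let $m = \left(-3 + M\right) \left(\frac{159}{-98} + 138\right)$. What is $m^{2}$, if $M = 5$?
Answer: $\frac{178623225}{2401} \approx 74395.0$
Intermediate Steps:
$m = \frac{13365}{49}$ ($m = \left(-3 + 5\right) \left(\frac{159}{-98} + 138\right) = 2 \left(159 \left(- \frac{1}{98}\right) + 138\right) = 2 \left(- \frac{159}{98} + 138\right) = 2 \cdot \frac{13365}{98} = \frac{13365}{49} \approx 272.75$)
$m^{2} = \left(\frac{13365}{49}\right)^{2} = \frac{178623225}{2401}$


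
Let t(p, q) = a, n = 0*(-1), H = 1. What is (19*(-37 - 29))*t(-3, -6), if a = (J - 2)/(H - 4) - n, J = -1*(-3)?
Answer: 418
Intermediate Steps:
n = 0
J = 3
a = -⅓ (a = (3 - 2)/(1 - 4) - 1*0 = 1/(-3) + 0 = 1*(-⅓) + 0 = -⅓ + 0 = -⅓ ≈ -0.33333)
t(p, q) = -⅓
(19*(-37 - 29))*t(-3, -6) = (19*(-37 - 29))*(-⅓) = (19*(-66))*(-⅓) = -1254*(-⅓) = 418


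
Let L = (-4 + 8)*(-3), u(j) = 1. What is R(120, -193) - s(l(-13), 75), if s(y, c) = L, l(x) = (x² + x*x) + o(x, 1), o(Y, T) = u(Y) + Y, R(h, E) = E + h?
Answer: -61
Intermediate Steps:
o(Y, T) = 1 + Y
L = -12 (L = 4*(-3) = -12)
l(x) = 1 + x + 2*x² (l(x) = (x² + x*x) + (1 + x) = (x² + x²) + (1 + x) = 2*x² + (1 + x) = 1 + x + 2*x²)
s(y, c) = -12
R(120, -193) - s(l(-13), 75) = (-193 + 120) - 1*(-12) = -73 + 12 = -61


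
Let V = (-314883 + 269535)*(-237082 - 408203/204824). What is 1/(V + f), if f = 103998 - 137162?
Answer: 51206/550528597012043 ≈ 9.3012e-11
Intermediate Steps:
V = 550530295207827/51206 (V = -45348*(-237082 - 408203*1/204824) = -45348*(-237082 - 408203/204824) = -45348*(-48560491771/204824) = 550530295207827/51206 ≈ 1.0751e+10)
f = -33164
1/(V + f) = 1/(550530295207827/51206 - 33164) = 1/(550528597012043/51206) = 51206/550528597012043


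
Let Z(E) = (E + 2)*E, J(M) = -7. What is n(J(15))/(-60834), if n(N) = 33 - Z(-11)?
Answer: 11/10139 ≈ 0.0010849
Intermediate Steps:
Z(E) = E*(2 + E) (Z(E) = (2 + E)*E = E*(2 + E))
n(N) = -66 (n(N) = 33 - (-11)*(2 - 11) = 33 - (-11)*(-9) = 33 - 1*99 = 33 - 99 = -66)
n(J(15))/(-60834) = -66/(-60834) = -66*(-1/60834) = 11/10139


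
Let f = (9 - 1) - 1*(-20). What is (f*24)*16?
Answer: 10752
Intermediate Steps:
f = 28 (f = 8 + 20 = 28)
(f*24)*16 = (28*24)*16 = 672*16 = 10752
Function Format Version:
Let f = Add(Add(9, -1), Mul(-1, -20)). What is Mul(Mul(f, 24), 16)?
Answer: 10752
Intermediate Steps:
f = 28 (f = Add(8, 20) = 28)
Mul(Mul(f, 24), 16) = Mul(Mul(28, 24), 16) = Mul(672, 16) = 10752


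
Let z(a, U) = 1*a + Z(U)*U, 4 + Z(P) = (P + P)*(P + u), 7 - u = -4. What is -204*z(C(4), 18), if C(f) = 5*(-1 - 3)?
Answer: -3814800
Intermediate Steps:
u = 11 (u = 7 - 1*(-4) = 7 + 4 = 11)
Z(P) = -4 + 2*P*(11 + P) (Z(P) = -4 + (P + P)*(P + 11) = -4 + (2*P)*(11 + P) = -4 + 2*P*(11 + P))
C(f) = -20 (C(f) = 5*(-4) = -20)
z(a, U) = a + U*(-4 + 2*U² + 22*U) (z(a, U) = 1*a + (-4 + 2*U² + 22*U)*U = a + U*(-4 + 2*U² + 22*U))
-204*z(C(4), 18) = -204*(-20 + 2*18*(-2 + 18² + 11*18)) = -204*(-20 + 2*18*(-2 + 324 + 198)) = -204*(-20 + 2*18*520) = -204*(-20 + 18720) = -204*18700 = -3814800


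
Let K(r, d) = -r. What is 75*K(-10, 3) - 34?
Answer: 716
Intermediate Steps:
75*K(-10, 3) - 34 = 75*(-1*(-10)) - 34 = 75*10 - 34 = 750 - 34 = 716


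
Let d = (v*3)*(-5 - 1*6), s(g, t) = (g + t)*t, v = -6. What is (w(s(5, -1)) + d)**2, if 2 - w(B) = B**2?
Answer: 33856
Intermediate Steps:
s(g, t) = t*(g + t)
w(B) = 2 - B**2
d = 198 (d = (-6*3)*(-5 - 1*6) = -18*(-5 - 6) = -18*(-11) = 198)
(w(s(5, -1)) + d)**2 = ((2 - (-(5 - 1))**2) + 198)**2 = ((2 - (-1*4)**2) + 198)**2 = ((2 - 1*(-4)**2) + 198)**2 = ((2 - 1*16) + 198)**2 = ((2 - 16) + 198)**2 = (-14 + 198)**2 = 184**2 = 33856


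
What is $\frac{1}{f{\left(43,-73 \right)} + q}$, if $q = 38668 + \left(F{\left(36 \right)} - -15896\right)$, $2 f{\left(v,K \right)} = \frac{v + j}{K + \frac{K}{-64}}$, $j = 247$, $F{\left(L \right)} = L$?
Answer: $\frac{4599}{251096120} \approx 1.8316 \cdot 10^{-5}$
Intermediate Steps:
$f{\left(v,K \right)} = \frac{32 \left(247 + v\right)}{63 K}$ ($f{\left(v,K \right)} = \frac{\left(v + 247\right) \frac{1}{K + \frac{K}{-64}}}{2} = \frac{\left(247 + v\right) \frac{1}{K + K \left(- \frac{1}{64}\right)}}{2} = \frac{\left(247 + v\right) \frac{1}{K - \frac{K}{64}}}{2} = \frac{\left(247 + v\right) \frac{1}{\frac{63}{64} K}}{2} = \frac{\left(247 + v\right) \frac{64}{63 K}}{2} = \frac{\frac{64}{63} \frac{1}{K} \left(247 + v\right)}{2} = \frac{32 \left(247 + v\right)}{63 K}$)
$q = 54600$ ($q = 38668 + \left(36 - -15896\right) = 38668 + \left(36 + 15896\right) = 38668 + 15932 = 54600$)
$\frac{1}{f{\left(43,-73 \right)} + q} = \frac{1}{\frac{32 \left(247 + 43\right)}{63 \left(-73\right)} + 54600} = \frac{1}{\frac{32}{63} \left(- \frac{1}{73}\right) 290 + 54600} = \frac{1}{- \frac{9280}{4599} + 54600} = \frac{1}{\frac{251096120}{4599}} = \frac{4599}{251096120}$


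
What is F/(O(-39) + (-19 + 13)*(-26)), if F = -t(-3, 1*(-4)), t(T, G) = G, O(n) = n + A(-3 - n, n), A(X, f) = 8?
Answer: 4/125 ≈ 0.032000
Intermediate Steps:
O(n) = 8 + n (O(n) = n + 8 = 8 + n)
F = 4 (F = -(-4) = -1*(-4) = 4)
F/(O(-39) + (-19 + 13)*(-26)) = 4/((8 - 39) + (-19 + 13)*(-26)) = 4/(-31 - 6*(-26)) = 4/(-31 + 156) = 4/125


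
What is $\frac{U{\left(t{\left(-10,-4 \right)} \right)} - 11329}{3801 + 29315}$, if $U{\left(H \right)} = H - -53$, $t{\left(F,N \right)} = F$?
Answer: $- \frac{5643}{16558} \approx -0.3408$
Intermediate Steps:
$U{\left(H \right)} = 53 + H$ ($U{\left(H \right)} = H + 53 = 53 + H$)
$\frac{U{\left(t{\left(-10,-4 \right)} \right)} - 11329}{3801 + 29315} = \frac{\left(53 - 10\right) - 11329}{3801 + 29315} = \frac{43 - 11329}{33116} = \left(-11286\right) \frac{1}{33116} = - \frac{5643}{16558}$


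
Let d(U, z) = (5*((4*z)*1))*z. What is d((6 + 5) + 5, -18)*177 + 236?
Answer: 1147196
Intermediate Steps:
d(U, z) = 20*z² (d(U, z) = (5*(4*z))*z = (20*z)*z = 20*z²)
d((6 + 5) + 5, -18)*177 + 236 = (20*(-18)²)*177 + 236 = (20*324)*177 + 236 = 6480*177 + 236 = 1146960 + 236 = 1147196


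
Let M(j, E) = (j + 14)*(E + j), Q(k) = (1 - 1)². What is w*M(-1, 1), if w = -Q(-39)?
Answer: 0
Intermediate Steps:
Q(k) = 0 (Q(k) = 0² = 0)
w = 0 (w = -1*0 = 0)
M(j, E) = (14 + j)*(E + j)
w*M(-1, 1) = 0*((-1)² + 14*1 + 14*(-1) + 1*(-1)) = 0*(1 + 14 - 14 - 1) = 0*0 = 0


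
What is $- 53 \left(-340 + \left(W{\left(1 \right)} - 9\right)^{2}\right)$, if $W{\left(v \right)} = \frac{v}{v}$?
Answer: $14628$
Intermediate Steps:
$W{\left(v \right)} = 1$
$- 53 \left(-340 + \left(W{\left(1 \right)} - 9\right)^{2}\right) = - 53 \left(-340 + \left(1 - 9\right)^{2}\right) = - 53 \left(-340 + \left(-8\right)^{2}\right) = - 53 \left(-340 + 64\right) = \left(-53\right) \left(-276\right) = 14628$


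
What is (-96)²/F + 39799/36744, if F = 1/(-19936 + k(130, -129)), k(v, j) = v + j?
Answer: -6750642914441/36744 ≈ -1.8372e+8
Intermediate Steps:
k(v, j) = j + v
F = -1/19935 (F = 1/(-19936 + (-129 + 130)) = 1/(-19936 + 1) = 1/(-19935) = -1/19935 ≈ -5.0163e-5)
(-96)²/F + 39799/36744 = (-96)²/(-1/19935) + 39799/36744 = 9216*(-19935) + 39799*(1/36744) = -183720960 + 39799/36744 = -6750642914441/36744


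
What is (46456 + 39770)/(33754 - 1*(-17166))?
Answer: 43113/25460 ≈ 1.6934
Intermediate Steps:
(46456 + 39770)/(33754 - 1*(-17166)) = 86226/(33754 + 17166) = 86226/50920 = 86226*(1/50920) = 43113/25460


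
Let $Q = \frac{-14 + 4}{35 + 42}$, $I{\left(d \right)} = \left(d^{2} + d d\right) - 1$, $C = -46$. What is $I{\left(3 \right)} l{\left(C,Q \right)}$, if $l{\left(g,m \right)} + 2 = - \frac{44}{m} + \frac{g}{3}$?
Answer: $\frac{81974}{15} \approx 5464.9$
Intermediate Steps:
$I{\left(d \right)} = -1 + 2 d^{2}$ ($I{\left(d \right)} = \left(d^{2} + d^{2}\right) - 1 = 2 d^{2} - 1 = -1 + 2 d^{2}$)
$Q = - \frac{10}{77} \approx -0.12987$
$l{\left(g,m \right)} = -2 - \frac{44}{m} + \frac{g}{3}$ ($l{\left(g,m \right)} = -2 + \left(- \frac{44}{m} + \frac{g}{3}\right) = -2 - \frac{44}{m} + \frac{g}{3}$)
$I{\left(3 \right)} l{\left(C,Q \right)} = \left(-1 + 2 \cdot 3^{2}\right) \left(-2 - \frac{44}{- \frac{10}{77}} + \frac{1}{3} \left(-46\right)\right) = \left(-1 + 2 \cdot 9\right) \left(-2 - - \frac{1694}{5} - \frac{46}{3}\right) = \left(-1 + 18\right) \left(-2 + \frac{1694}{5} - \frac{46}{3}\right) = 17 \cdot \frac{4822}{15} = \frac{81974}{15}$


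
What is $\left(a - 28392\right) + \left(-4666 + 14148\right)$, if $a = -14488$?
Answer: $-33398$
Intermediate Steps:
$\left(a - 28392\right) + \left(-4666 + 14148\right) = \left(-14488 - 28392\right) + \left(-4666 + 14148\right) = -42880 + 9482 = -33398$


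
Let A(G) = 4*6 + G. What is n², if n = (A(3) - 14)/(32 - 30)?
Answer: 169/4 ≈ 42.250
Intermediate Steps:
A(G) = 24 + G
n = 13/2 (n = ((24 + 3) - 14)/(32 - 30) = (27 - 14)/2 = 13*(½) = 13/2 ≈ 6.5000)
n² = (13/2)² = 169/4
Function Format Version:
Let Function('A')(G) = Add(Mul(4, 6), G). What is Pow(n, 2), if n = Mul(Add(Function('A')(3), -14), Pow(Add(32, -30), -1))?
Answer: Rational(169, 4) ≈ 42.250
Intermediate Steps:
Function('A')(G) = Add(24, G)
n = Rational(13, 2) (n = Mul(Add(Add(24, 3), -14), Pow(Add(32, -30), -1)) = Mul(Add(27, -14), Pow(2, -1)) = Mul(13, Rational(1, 2)) = Rational(13, 2) ≈ 6.5000)
Pow(n, 2) = Pow(Rational(13, 2), 2) = Rational(169, 4)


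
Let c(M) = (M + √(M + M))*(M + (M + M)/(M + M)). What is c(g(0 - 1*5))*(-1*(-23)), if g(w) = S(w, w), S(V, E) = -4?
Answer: 276 - 138*I*√2 ≈ 276.0 - 195.16*I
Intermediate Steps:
g(w) = -4
c(M) = (1 + M)*(M + √2*√M) (c(M) = (M + √(2*M))*(M + (2*M)/((2*M))) = (M + √2*√M)*(M + (2*M)*(1/(2*M))) = (M + √2*√M)*(M + 1) = (M + √2*√M)*(1 + M) = (1 + M)*(M + √2*√M))
c(g(0 - 1*5))*(-1*(-23)) = (-4 + (-4)² + √2*√(-4) + √2*(-4)^(3/2))*(-1*(-23)) = (-4 + 16 + √2*(2*I) + √2*(-8*I))*23 = (-4 + 16 + 2*I*√2 - 8*I*√2)*23 = (12 - 6*I*√2)*23 = 276 - 138*I*√2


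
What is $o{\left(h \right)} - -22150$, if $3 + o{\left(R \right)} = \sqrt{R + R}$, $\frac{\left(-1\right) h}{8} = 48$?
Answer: $22147 + 16 i \sqrt{3} \approx 22147.0 + 27.713 i$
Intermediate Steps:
$h = -384$ ($h = \left(-8\right) 48 = -384$)
$o{\left(R \right)} = -3 + \sqrt{2} \sqrt{R}$ ($o{\left(R \right)} = -3 + \sqrt{R + R} = -3 + \sqrt{2 R} = -3 + \sqrt{2} \sqrt{R}$)
$o{\left(h \right)} - -22150 = \left(-3 + \sqrt{2} \sqrt{-384}\right) - -22150 = \left(-3 + \sqrt{2} \cdot 8 i \sqrt{6}\right) + 22150 = \left(-3 + 16 i \sqrt{3}\right) + 22150 = 22147 + 16 i \sqrt{3}$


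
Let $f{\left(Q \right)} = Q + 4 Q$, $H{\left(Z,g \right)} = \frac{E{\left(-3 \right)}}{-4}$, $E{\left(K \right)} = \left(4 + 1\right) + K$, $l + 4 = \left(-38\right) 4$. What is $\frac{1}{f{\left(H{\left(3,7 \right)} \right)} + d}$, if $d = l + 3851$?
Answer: $\frac{2}{7385} \approx 0.00027082$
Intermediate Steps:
$l = -156$ ($l = -4 - 152 = -156$)
$E{\left(K \right)} = 5 + K$
$H{\left(Z,g \right)} = - \frac{1}{2}$ ($H{\left(Z,g \right)} = \frac{5 - 3}{-4} = 2 \left(- \frac{1}{4}\right) = - \frac{1}{2}$)
$d = 3695$ ($d = -156 + 3851 = 3695$)
$f{\left(Q \right)} = 5 Q$
$\frac{1}{f{\left(H{\left(3,7 \right)} \right)} + d} = \frac{1}{5 \left(- \frac{1}{2}\right) + 3695} = \frac{1}{- \frac{5}{2} + 3695} = \frac{1}{\frac{7385}{2}} = \frac{2}{7385}$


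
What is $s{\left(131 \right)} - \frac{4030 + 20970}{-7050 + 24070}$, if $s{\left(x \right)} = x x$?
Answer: $\frac{14602761}{851} \approx 17160.0$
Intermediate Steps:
$s{\left(x \right)} = x^{2}$
$s{\left(131 \right)} - \frac{4030 + 20970}{-7050 + 24070} = 131^{2} - \frac{4030 + 20970}{-7050 + 24070} = 17161 - \frac{25000}{17020} = 17161 - 25000 \cdot \frac{1}{17020} = 17161 - \frac{1250}{851} = \frac{14602761}{851}$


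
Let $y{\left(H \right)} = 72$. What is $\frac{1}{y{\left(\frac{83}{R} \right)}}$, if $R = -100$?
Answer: $\frac{1}{72} \approx 0.013889$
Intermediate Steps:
$\frac{1}{y{\left(\frac{83}{R} \right)}} = \frac{1}{72}$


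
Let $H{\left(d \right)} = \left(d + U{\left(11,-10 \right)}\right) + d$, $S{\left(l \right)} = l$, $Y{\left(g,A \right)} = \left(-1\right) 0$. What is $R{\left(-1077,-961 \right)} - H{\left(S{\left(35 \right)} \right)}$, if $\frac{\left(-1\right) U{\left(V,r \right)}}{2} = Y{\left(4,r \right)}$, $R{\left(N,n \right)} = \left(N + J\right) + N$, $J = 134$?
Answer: $-2090$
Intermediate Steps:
$R{\left(N,n \right)} = 134 + 2 N$ ($R{\left(N,n \right)} = \left(N + 134\right) + N = \left(134 + N\right) + N = 134 + 2 N$)
$Y{\left(g,A \right)} = 0$
$U{\left(V,r \right)} = 0$ ($U{\left(V,r \right)} = \left(-2\right) 0 = 0$)
$H{\left(d \right)} = 2 d$ ($H{\left(d \right)} = \left(d + 0\right) + d = d + d = 2 d$)
$R{\left(-1077,-961 \right)} - H{\left(S{\left(35 \right)} \right)} = \left(134 + 2 \left(-1077\right)\right) - 2 \cdot 35 = \left(134 - 2154\right) - 70 = -2020 - 70 = -2090$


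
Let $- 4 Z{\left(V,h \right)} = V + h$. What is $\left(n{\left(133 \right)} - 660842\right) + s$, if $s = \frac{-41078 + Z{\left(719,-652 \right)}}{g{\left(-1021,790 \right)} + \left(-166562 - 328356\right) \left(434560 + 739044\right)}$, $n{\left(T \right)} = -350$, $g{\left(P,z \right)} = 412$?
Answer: $- \frac{1536181078681913701}{2323350976240} \approx -6.6119 \cdot 10^{5}$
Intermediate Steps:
$Z{\left(V,h \right)} = - \frac{V}{4} - \frac{h}{4}$ ($Z{\left(V,h \right)} = - \frac{V + h}{4} = - \frac{V}{4} - \frac{h}{4}$)
$s = \frac{164379}{2323350976240}$ ($s = \frac{-41078 - \frac{67}{4}}{412 + \left(-166562 - 328356\right) \left(434560 + 739044\right)} = \frac{-41078 + \left(- \frac{719}{4} + 163\right)}{412 + \left(-166562 - 328356\right) 1173604} = \frac{-41078 - \frac{67}{4}}{412 - 580837744472} = - \frac{164379}{4 \left(412 - 580837744472\right)} = - \frac{164379}{4 \left(-580837744060\right)} = \left(- \frac{164379}{4}\right) \left(- \frac{1}{580837744060}\right) = \frac{164379}{2323350976240} \approx 7.0751 \cdot 10^{-8}$)
$\left(n{\left(133 \right)} - 660842\right) + s = \left(-350 - 660842\right) + \frac{164379}{2323350976240} = -661192 + \frac{164379}{2323350976240} = - \frac{1536181078681913701}{2323350976240}$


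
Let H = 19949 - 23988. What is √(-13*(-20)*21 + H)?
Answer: 7*√29 ≈ 37.696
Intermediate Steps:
H = -4039
√(-13*(-20)*21 + H) = √(-13*(-20)*21 - 4039) = √(260*21 - 4039) = √(5460 - 4039) = √1421 = 7*√29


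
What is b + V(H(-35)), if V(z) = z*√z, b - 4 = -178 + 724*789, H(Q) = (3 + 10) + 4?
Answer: 571062 + 17*√17 ≈ 5.7113e+5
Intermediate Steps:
H(Q) = 17 (H(Q) = 13 + 4 = 17)
b = 571062 (b = 4 + (-178 + 724*789) = 4 + (-178 + 571236) = 4 + 571058 = 571062)
V(z) = z^(3/2)
b + V(H(-35)) = 571062 + 17^(3/2) = 571062 + 17*√17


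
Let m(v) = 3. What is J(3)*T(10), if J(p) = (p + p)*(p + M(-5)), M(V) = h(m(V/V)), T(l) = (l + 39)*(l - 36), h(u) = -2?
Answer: -7644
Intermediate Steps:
T(l) = (-36 + l)*(39 + l) (T(l) = (39 + l)*(-36 + l) = (-36 + l)*(39 + l))
M(V) = -2
J(p) = 2*p*(-2 + p) (J(p) = (p + p)*(p - 2) = (2*p)*(-2 + p) = 2*p*(-2 + p))
J(3)*T(10) = (2*3*(-2 + 3))*(-1404 + 10² + 3*10) = (2*3*1)*(-1404 + 100 + 30) = 6*(-1274) = -7644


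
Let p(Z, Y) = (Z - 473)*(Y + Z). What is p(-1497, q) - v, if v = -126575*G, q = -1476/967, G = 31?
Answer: 6649016525/967 ≈ 6.8759e+6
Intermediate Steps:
q = -1476/967 (q = -1476*1/967 = -1476/967 ≈ -1.5264)
v = -3923825 (v = -126575*31 = -3923825)
p(Z, Y) = (-473 + Z)*(Y + Z)
p(-1497, q) - v = ((-1497)² - 473*(-1476/967) - 473*(-1497) - 1476/967*(-1497)) - 1*(-3923825) = (2241009 + 698148/967 + 708081 + 2209572/967) + 3923825 = 2854677750/967 + 3923825 = 6649016525/967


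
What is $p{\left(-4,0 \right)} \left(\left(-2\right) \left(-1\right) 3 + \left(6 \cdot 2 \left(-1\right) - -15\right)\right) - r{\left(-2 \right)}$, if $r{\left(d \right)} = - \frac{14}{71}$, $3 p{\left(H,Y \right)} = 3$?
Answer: $\frac{653}{71} \approx 9.1972$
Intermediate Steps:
$p{\left(H,Y \right)} = 1$ ($p{\left(H,Y \right)} = \frac{1}{3} \cdot 3 = 1$)
$r{\left(d \right)} = - \frac{14}{71}$ ($r{\left(d \right)} = \left(-14\right) \frac{1}{71} = - \frac{14}{71}$)
$p{\left(-4,0 \right)} \left(\left(-2\right) \left(-1\right) 3 + \left(6 \cdot 2 \left(-1\right) - -15\right)\right) - r{\left(-2 \right)} = 1 \left(\left(-2\right) \left(-1\right) 3 + \left(6 \cdot 2 \left(-1\right) - -15\right)\right) - - \frac{14}{71} = 1 \left(2 \cdot 3 + \left(12 \left(-1\right) + 15\right)\right) + \frac{14}{71} = 1 \left(6 + \left(-12 + 15\right)\right) + \frac{14}{71} = 1 \left(6 + 3\right) + \frac{14}{71} = 1 \cdot 9 + \frac{14}{71} = 9 + \frac{14}{71} = \frac{653}{71}$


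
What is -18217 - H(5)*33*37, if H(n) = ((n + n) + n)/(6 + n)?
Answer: -19882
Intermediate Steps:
H(n) = 3*n/(6 + n) (H(n) = (2*n + n)/(6 + n) = (3*n)/(6 + n) = 3*n/(6 + n))
-18217 - H(5)*33*37 = -18217 - (3*5/(6 + 5))*33*37 = -18217 - (3*5/11)*33*37 = -18217 - (3*5*(1/11))*33*37 = -18217 - (15/11)*33*37 = -18217 - 45*37 = -18217 - 1*1665 = -18217 - 1665 = -19882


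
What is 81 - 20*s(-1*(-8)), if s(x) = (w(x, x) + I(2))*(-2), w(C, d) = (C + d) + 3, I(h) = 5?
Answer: 1041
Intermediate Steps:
w(C, d) = 3 + C + d
s(x) = -16 - 4*x (s(x) = ((3 + x + x) + 5)*(-2) = ((3 + 2*x) + 5)*(-2) = (8 + 2*x)*(-2) = -16 - 4*x)
81 - 20*s(-1*(-8)) = 81 - 20*(-16 - (-4)*(-8)) = 81 - 20*(-16 - 4*8) = 81 - 20*(-16 - 32) = 81 - 20*(-48) = 81 + 960 = 1041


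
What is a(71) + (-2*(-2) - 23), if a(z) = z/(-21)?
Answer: -470/21 ≈ -22.381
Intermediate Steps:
a(z) = -z/21 (a(z) = z*(-1/21) = -z/21)
a(71) + (-2*(-2) - 23) = -1/21*71 + (-2*(-2) - 23) = -71/21 + (4 - 23) = -71/21 - 19 = -470/21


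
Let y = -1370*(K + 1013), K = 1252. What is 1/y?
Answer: -1/3103050 ≈ -3.2226e-7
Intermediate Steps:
y = -3103050 (y = -1370*(1252 + 1013) = -1370*2265 = -3103050)
1/y = 1/(-3103050) = -1/3103050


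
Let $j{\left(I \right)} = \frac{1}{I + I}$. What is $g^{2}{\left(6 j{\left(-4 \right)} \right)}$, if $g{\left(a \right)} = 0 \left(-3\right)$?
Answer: $0$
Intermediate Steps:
$j{\left(I \right)} = \frac{1}{2 I}$
$g{\left(a \right)} = 0$
$g^{2}{\left(6 j{\left(-4 \right)} \right)} = 0^{2} = 0$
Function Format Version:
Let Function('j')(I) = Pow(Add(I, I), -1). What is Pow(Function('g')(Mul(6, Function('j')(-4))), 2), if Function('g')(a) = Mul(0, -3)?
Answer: 0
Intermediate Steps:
Function('j')(I) = Mul(Rational(1, 2), Pow(I, -1)) (Function('j')(I) = Pow(Mul(2, I), -1) = Mul(Rational(1, 2), Pow(I, -1)))
Function('g')(a) = 0
Pow(Function('g')(Mul(6, Function('j')(-4))), 2) = Pow(0, 2) = 0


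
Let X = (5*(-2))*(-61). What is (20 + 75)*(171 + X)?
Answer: 74195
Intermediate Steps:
X = 610 (X = -10*(-61) = 610)
(20 + 75)*(171 + X) = (20 + 75)*(171 + 610) = 95*781 = 74195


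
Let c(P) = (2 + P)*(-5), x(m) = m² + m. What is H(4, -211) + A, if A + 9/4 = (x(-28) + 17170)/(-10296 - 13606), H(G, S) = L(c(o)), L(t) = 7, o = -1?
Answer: 191217/47804 ≈ 4.0000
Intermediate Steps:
x(m) = m + m²
c(P) = -10 - 5*P
H(G, S) = 7
A = -143411/47804 (A = -9/4 + (-28*(1 - 28) + 17170)/(-10296 - 13606) = -9/4 + (-28*(-27) + 17170)/(-23902) = -9/4 + (756 + 17170)*(-1/23902) = -9/4 + 17926*(-1/23902) = -9/4 - 8963/11951 = -143411/47804 ≈ -3.0000)
H(4, -211) + A = 7 - 143411/47804 = 191217/47804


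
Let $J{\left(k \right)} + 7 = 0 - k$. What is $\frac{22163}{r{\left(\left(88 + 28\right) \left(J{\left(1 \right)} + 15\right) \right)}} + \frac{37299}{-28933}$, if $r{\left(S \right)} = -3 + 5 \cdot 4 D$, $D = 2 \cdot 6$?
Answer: $\frac{632402216}{6857121} \approx 92.226$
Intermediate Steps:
$D = 12$
$J{\left(k \right)} = -7 - k$ ($J{\left(k \right)} = -7 + \left(0 - k\right) = -7 - k$)
$r{\left(S \right)} = 237$ ($r{\left(S \right)} = -3 + 5 \cdot 4 \cdot 12 = -3 + 20 \cdot 12 = -3 + 240 = 237$)
$\frac{22163}{r{\left(\left(88 + 28\right) \left(J{\left(1 \right)} + 15\right) \right)}} + \frac{37299}{-28933} = \frac{22163}{237} + \frac{37299}{-28933} = 22163 \cdot \frac{1}{237} + 37299 \left(- \frac{1}{28933}\right) = \frac{22163}{237} - \frac{37299}{28933} = \frac{632402216}{6857121}$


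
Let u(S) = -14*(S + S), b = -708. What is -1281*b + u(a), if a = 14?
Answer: 906556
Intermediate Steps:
u(S) = -28*S
-1281*b + u(a) = -1281*(-708) - 28*14 = 906948 - 392 = 906556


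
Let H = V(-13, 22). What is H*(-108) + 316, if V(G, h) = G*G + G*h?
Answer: 12952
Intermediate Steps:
V(G, h) = G² + G*h
H = -117 (H = -13*(-13 + 22) = -13*9 = -117)
H*(-108) + 316 = -117*(-108) + 316 = 12636 + 316 = 12952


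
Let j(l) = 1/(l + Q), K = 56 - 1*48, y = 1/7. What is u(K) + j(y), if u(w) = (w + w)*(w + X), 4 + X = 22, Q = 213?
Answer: 620679/1492 ≈ 416.00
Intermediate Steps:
X = 18 (X = -4 + 22 = 18)
y = 1/7 ≈ 0.14286
K = 8 (K = 56 - 48 = 8)
j(l) = 1/(213 + l) (j(l) = 1/(l + 213) = 1/(213 + l))
u(w) = 2*w*(18 + w) (u(w) = (w + w)*(w + 18) = (2*w)*(18 + w) = 2*w*(18 + w))
u(K) + j(y) = 2*8*(18 + 8) + 1/(213 + 1/7) = 2*8*26 + 1/(1492/7) = 416 + 7/1492 = 620679/1492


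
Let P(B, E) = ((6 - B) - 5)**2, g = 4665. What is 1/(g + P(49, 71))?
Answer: 1/6969 ≈ 0.00014349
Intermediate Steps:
P(B, E) = (1 - B)**2
1/(g + P(49, 71)) = 1/(4665 + (-1 + 49)**2) = 1/(4665 + 48**2) = 1/(4665 + 2304) = 1/6969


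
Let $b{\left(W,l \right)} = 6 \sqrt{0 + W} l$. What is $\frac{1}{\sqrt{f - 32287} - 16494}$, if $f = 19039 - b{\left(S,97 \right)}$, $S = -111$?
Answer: $\frac{1}{-16494 + \sqrt{6} \sqrt{-2208 - 97 i \sqrt{111}}} \approx -6.0721 \cdot 10^{-5} + 4.351 \cdot 10^{-7} i$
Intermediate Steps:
$b{\left(W,l \right)} = 6 l \sqrt{W}$ ($b{\left(W,l \right)} = 6 \sqrt{W} l = 6 l \sqrt{W}$)
$f = 19039 - 582 i \sqrt{111}$ ($f = 19039 - 6 \cdot 97 \sqrt{-111} = 19039 - 6 \cdot 97 i \sqrt{111} = 19039 - 582 i \sqrt{111} \approx 19039.0 - 6131.8 i$)
$\frac{1}{\sqrt{f - 32287} - 16494} = \frac{1}{\sqrt{\left(19039 - 582 i \sqrt{111}\right) - 32287} - 16494} = \frac{1}{\sqrt{-13248 - 582 i \sqrt{111}} - 16494} = \frac{1}{-16494 + \sqrt{-13248 - 582 i \sqrt{111}}}$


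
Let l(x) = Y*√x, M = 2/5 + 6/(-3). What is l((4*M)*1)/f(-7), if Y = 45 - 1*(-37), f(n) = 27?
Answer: 328*I*√10/135 ≈ 7.6832*I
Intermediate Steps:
Y = 82 (Y = 45 + 37 = 82)
M = -8/5 (M = 2*(⅕) + 6*(-⅓) = ⅖ - 2 = -8/5 ≈ -1.6000)
l(x) = 82*√x
l((4*M)*1)/f(-7) = (82*√((4*(-8/5))*1))/27 = (82*√(-32/5*1))*(1/27) = (82*√(-32/5))*(1/27) = (82*(4*I*√10/5))*(1/27) = (328*I*√10/5)*(1/27) = 328*I*√10/135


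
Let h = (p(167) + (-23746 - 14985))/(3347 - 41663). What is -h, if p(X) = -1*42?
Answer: -38773/38316 ≈ -1.0119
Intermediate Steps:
p(X) = -42
h = 38773/38316 (h = (-42 + (-23746 - 14985))/(3347 - 41663) = (-42 - 38731)/(-38316) = -38773*(-1/38316) = 38773/38316 ≈ 1.0119)
-h = -1*38773/38316 = -38773/38316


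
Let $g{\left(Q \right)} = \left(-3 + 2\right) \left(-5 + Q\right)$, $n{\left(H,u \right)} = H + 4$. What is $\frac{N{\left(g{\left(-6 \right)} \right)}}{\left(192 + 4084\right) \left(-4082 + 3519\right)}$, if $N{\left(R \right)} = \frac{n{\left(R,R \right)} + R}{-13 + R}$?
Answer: $\frac{13}{2407388} \approx 5.4 \cdot 10^{-6}$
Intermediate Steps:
$n{\left(H,u \right)} = 4 + H$
$g{\left(Q \right)} = 5 - Q$ ($g{\left(Q \right)} = - (-5 + Q) = 5 - Q$)
$N{\left(R \right)} = \frac{4 + 2 R}{-13 + R}$ ($N{\left(R \right)} = \frac{\left(4 + R\right) + R}{-13 + R} = \frac{4 + 2 R}{-13 + R}$)
$\frac{N{\left(g{\left(-6 \right)} \right)}}{\left(192 + 4084\right) \left(-4082 + 3519\right)} = \frac{2 \frac{1}{-13 + \left(5 - -6\right)} \left(2 + \left(5 - -6\right)\right)}{\left(192 + 4084\right) \left(-4082 + 3519\right)} = \frac{2 \frac{1}{-13 + \left(5 + 6\right)} \left(2 + \left(5 + 6\right)\right)}{4276 \left(-563\right)} = \frac{2 \frac{1}{-13 + 11} \left(2 + 11\right)}{-2407388} = 2 \frac{1}{-2} \cdot 13 \left(- \frac{1}{2407388}\right) = 2 \left(- \frac{1}{2}\right) 13 \left(- \frac{1}{2407388}\right) = \left(-13\right) \left(- \frac{1}{2407388}\right) = \frac{13}{2407388}$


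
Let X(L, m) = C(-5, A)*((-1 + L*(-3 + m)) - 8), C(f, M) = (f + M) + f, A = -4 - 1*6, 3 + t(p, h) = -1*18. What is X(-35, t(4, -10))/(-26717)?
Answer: 16620/26717 ≈ 0.62208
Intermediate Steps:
t(p, h) = -21 (t(p, h) = -3 - 1*18 = -3 - 18 = -21)
A = -10 (A = -4 - 6 = -10)
C(f, M) = M + 2*f (C(f, M) = (M + f) + f = M + 2*f)
X(L, m) = 180 - 20*L*(-3 + m) (X(L, m) = (-10 + 2*(-5))*((-1 + L*(-3 + m)) - 8) = (-10 - 10)*(-9 + L*(-3 + m)) = -20*(-9 + L*(-3 + m)) = 180 - 20*L*(-3 + m))
X(-35, t(4, -10))/(-26717) = (180 + 60*(-35) - 20*(-35)*(-21))/(-26717) = (180 - 2100 - 14700)*(-1/26717) = -16620*(-1/26717) = 16620/26717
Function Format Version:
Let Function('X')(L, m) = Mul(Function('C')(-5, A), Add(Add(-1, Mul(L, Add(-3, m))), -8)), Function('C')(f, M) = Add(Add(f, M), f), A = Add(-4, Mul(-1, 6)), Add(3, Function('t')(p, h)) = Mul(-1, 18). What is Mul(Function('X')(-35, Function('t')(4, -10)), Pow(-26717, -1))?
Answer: Rational(16620, 26717) ≈ 0.62208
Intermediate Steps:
Function('t')(p, h) = -21 (Function('t')(p, h) = Add(-3, Mul(-1, 18)) = Add(-3, -18) = -21)
A = -10 (A = Add(-4, -6) = -10)
Function('C')(f, M) = Add(M, Mul(2, f)) (Function('C')(f, M) = Add(Add(M, f), f) = Add(M, Mul(2, f)))
Function('X')(L, m) = Add(180, Mul(-20, L, Add(-3, m))) (Function('X')(L, m) = Mul(Add(-10, Mul(2, -5)), Add(Add(-1, Mul(L, Add(-3, m))), -8)) = Mul(Add(-10, -10), Add(-9, Mul(L, Add(-3, m)))) = Mul(-20, Add(-9, Mul(L, Add(-3, m)))) = Add(180, Mul(-20, L, Add(-3, m))))
Mul(Function('X')(-35, Function('t')(4, -10)), Pow(-26717, -1)) = Mul(Add(180, Mul(60, -35), Mul(-20, -35, -21)), Pow(-26717, -1)) = Mul(Add(180, -2100, -14700), Rational(-1, 26717)) = Mul(-16620, Rational(-1, 26717)) = Rational(16620, 26717)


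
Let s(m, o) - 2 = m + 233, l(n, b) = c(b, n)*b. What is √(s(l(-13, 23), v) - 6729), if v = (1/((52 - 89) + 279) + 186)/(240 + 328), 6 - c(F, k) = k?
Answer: 3*I*√673 ≈ 77.827*I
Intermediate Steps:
c(F, k) = 6 - k
l(n, b) = b*(6 - n) (l(n, b) = (6 - n)*b = b*(6 - n))
v = 45013/137456 (v = (1/(-37 + 279) + 186)/568 = (1/242 + 186)*(1/568) = (45013/242)*(1/568) = 45013/137456 ≈ 0.32747)
s(m, o) = 235 + m (s(m, o) = 2 + (m + 233) = 2 + (233 + m) = 235 + m)
√(s(l(-13, 23), v) - 6729) = √((235 + 23*(6 - 1*(-13))) - 6729) = √((235 + 23*(6 + 13)) - 6729) = √((235 + 23*19) - 6729) = √((235 + 437) - 6729) = √(672 - 6729) = √(-6057) = 3*I*√673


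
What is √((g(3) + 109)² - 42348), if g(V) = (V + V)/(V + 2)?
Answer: I*√755099/5 ≈ 173.79*I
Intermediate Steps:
g(V) = 2*V/(2 + V) (g(V) = (2*V)/(2 + V) = 2*V/(2 + V))
√((g(3) + 109)² - 42348) = √((2*3/(2 + 3) + 109)² - 42348) = √((2*3/5 + 109)² - 42348) = √((2*3*(⅕) + 109)² - 42348) = √((6/5 + 109)² - 42348) = √((551/5)² - 42348) = √(303601/25 - 42348) = √(-755099/25) = I*√755099/5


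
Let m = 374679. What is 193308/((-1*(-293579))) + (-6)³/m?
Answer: 2680186484/4073995783 ≈ 0.65788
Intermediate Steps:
193308/((-1*(-293579))) + (-6)³/m = 193308/((-1*(-293579))) + (-6)³/374679 = 193308/293579 - 216*1/374679 = 193308*(1/293579) - 8/13877 = 193308/293579 - 8/13877 = 2680186484/4073995783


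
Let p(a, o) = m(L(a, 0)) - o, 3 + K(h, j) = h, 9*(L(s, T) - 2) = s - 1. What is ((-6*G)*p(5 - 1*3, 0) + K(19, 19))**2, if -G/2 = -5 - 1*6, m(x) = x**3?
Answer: 88749176464/59049 ≈ 1.5030e+6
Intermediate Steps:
L(s, T) = 17/9 + s/9 (L(s, T) = 2 + (s - 1)/9 = 2 + (-1 + s)/9 = 2 + (-1/9 + s/9) = 17/9 + s/9)
K(h, j) = -3 + h
p(a, o) = (17/9 + a/9)**3 - o
G = 22 (G = -2*(-5 - 1*6) = -2*(-5 - 6) = -2*(-11) = 22)
((-6*G)*p(5 - 1*3, 0) + K(19, 19))**2 = ((-6*22)*(-1*0 + (17 + (5 - 1*3))**3/729) + (-3 + 19))**2 = (-132*(0 + (17 + (5 - 3))**3/729) + 16)**2 = (-132*(0 + (17 + 2)**3/729) + 16)**2 = (-132*(0 + (1/729)*19**3) + 16)**2 = (-132*(0 + (1/729)*6859) + 16)**2 = (-132*(0 + 6859/729) + 16)**2 = (-132*6859/729 + 16)**2 = (-301796/243 + 16)**2 = (-297908/243)**2 = 88749176464/59049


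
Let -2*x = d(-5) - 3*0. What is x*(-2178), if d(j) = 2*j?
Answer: -10890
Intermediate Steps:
x = 5 (x = -(2*(-5) - 3*0)/2 = -(-10 + 0)/2 = -½*(-10) = 5)
x*(-2178) = 5*(-2178) = -10890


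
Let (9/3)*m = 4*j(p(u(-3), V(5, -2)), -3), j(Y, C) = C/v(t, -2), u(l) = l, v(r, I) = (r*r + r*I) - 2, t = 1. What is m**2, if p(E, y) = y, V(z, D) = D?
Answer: 16/9 ≈ 1.7778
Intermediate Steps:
v(r, I) = -2 + r**2 + I*r (v(r, I) = (r**2 + I*r) - 2 = -2 + r**2 + I*r)
j(Y, C) = -C/3 (j(Y, C) = C/(-2 + 1**2 - 2*1) = C/(-2 + 1 - 2) = C/(-3) = C*(-1/3) = -C/3)
m = 4/3 (m = (4*(-1/3*(-3)))/3 = (4*1)/3 = (1/3)*4 = 4/3 ≈ 1.3333)
m**2 = (4/3)**2 = 16/9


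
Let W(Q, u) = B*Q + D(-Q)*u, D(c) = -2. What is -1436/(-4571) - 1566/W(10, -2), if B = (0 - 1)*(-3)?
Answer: -3554681/77707 ≈ -45.745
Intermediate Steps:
B = 3 (B = -1*(-3) = 3)
W(Q, u) = -2*u + 3*Q (W(Q, u) = 3*Q - 2*u = -2*u + 3*Q)
-1436/(-4571) - 1566/W(10, -2) = -1436/(-4571) - 1566/(-2*(-2) + 3*10) = -1436*(-1/4571) - 1566/(4 + 30) = 1436/4571 - 1566/34 = 1436/4571 - 1566*1/34 = 1436/4571 - 783/17 = -3554681/77707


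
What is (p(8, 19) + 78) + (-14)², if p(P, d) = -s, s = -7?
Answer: 281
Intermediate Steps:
p(P, d) = 7 (p(P, d) = -1*(-7) = 7)
(p(8, 19) + 78) + (-14)² = (7 + 78) + (-14)² = 85 + 196 = 281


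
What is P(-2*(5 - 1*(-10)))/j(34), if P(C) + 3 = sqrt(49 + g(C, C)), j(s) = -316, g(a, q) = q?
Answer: 3/316 - sqrt(19)/316 ≈ -0.0043003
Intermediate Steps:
P(C) = -3 + sqrt(49 + C)
P(-2*(5 - 1*(-10)))/j(34) = (-3 + sqrt(49 - 2*(5 - 1*(-10))))/(-316) = (-3 + sqrt(49 - 2*(5 + 10)))*(-1/316) = (-3 + sqrt(49 - 2*15))*(-1/316) = (-3 + sqrt(49 - 30))*(-1/316) = (-3 + sqrt(19))*(-1/316) = 3/316 - sqrt(19)/316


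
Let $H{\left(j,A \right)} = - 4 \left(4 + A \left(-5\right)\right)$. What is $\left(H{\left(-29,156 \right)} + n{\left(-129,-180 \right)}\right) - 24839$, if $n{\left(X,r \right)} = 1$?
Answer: $-21734$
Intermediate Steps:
$H{\left(j,A \right)} = -16 + 20 A$ ($H{\left(j,A \right)} = - 4 \left(4 - 5 A\right) = -16 + 20 A$)
$\left(H{\left(-29,156 \right)} + n{\left(-129,-180 \right)}\right) - 24839 = \left(\left(-16 + 20 \cdot 156\right) + 1\right) - 24839 = \left(\left(-16 + 3120\right) + 1\right) - 24839 = \left(3104 + 1\right) - 24839 = 3105 - 24839 = -21734$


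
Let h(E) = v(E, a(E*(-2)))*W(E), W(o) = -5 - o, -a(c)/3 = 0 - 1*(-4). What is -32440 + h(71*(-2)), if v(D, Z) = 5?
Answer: -31755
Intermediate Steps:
a(c) = -12 (a(c) = -3*(0 - 1*(-4)) = -3*(0 + 4) = -3*4 = -12)
h(E) = -25 - 5*E (h(E) = 5*(-5 - E) = -25 - 5*E)
-32440 + h(71*(-2)) = -32440 + (-25 - 355*(-2)) = -32440 + (-25 - 5*(-142)) = -32440 + (-25 + 710) = -32440 + 685 = -31755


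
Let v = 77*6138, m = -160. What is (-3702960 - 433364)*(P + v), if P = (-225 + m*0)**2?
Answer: -2164335669324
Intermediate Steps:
v = 472626
P = 50625 (P = (-225 - 160*0)**2 = (-225 + 0)**2 = (-225)**2 = 50625)
(-3702960 - 433364)*(P + v) = (-3702960 - 433364)*(50625 + 472626) = -4136324*523251 = -2164335669324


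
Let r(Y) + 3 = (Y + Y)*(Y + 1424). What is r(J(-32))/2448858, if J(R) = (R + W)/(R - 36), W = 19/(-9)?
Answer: 267079249/458602535376 ≈ 0.00058238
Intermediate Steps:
W = -19/9 (W = 19*(-⅑) = -19/9 ≈ -2.1111)
J(R) = (-19/9 + R)/(-36 + R) (J(R) = (R - 19/9)/(R - 36) = (-19/9 + R)/(-36 + R))
r(Y) = -3 + 2*Y*(1424 + Y) (r(Y) = -3 + (Y + Y)*(Y + 1424) = -3 + (2*Y)*(1424 + Y) = -3 + 2*Y*(1424 + Y))
r(J(-32))/2448858 = (-3 + 2*((-19/9 - 32)/(-36 - 32))² + 2848*((-19/9 - 32)/(-36 - 32)))/2448858 = (-3 + 2*(-307/9/(-68))² + 2848*(-307/9/(-68)))*(1/2448858) = (-3 + 2*(-1/68*(-307/9))² + 2848*(-1/68*(-307/9)))*(1/2448858) = (-3 + 2*(307/612)² + 2848*(307/612))*(1/2448858) = (-3 + 2*(94249/374544) + 218584/153)*(1/2448858) = (-3 + 94249/187272 + 218584/153)*(1/2448858) = (267079249/187272)*(1/2448858) = 267079249/458602535376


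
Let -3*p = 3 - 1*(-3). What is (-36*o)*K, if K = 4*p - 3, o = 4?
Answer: 1584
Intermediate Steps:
p = -2 (p = -(3 - 1*(-3))/3 = -(3 + 3)/3 = -1/3*6 = -2)
K = -11 (K = 4*(-2) - 3 = -8 - 3 = -11)
(-36*o)*K = -36*4*(-11) = -144*(-11) = 1584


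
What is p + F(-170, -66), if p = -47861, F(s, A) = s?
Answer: -48031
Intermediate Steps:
p + F(-170, -66) = -47861 - 170 = -48031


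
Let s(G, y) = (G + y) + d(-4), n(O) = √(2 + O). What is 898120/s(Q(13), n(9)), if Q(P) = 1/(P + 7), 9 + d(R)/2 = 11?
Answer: 1454954400/2161 - 359248000*√11/2161 ≈ 1.2192e+5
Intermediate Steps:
d(R) = 4 (d(R) = -18 + 2*11 = -18 + 22 = 4)
Q(P) = 1/(7 + P)
s(G, y) = 4 + G + y (s(G, y) = (G + y) + 4 = 4 + G + y)
898120/s(Q(13), n(9)) = 898120/(4 + 1/(7 + 13) + √(2 + 9)) = 898120/(4 + 1/20 + √11) = 898120/(81/20 + √11)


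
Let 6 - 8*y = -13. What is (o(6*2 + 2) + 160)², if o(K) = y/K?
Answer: 321807721/12544 ≈ 25654.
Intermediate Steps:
y = 19/8 (y = ¾ - ⅛*(-13) = ¾ + 13/8 = 19/8 ≈ 2.3750)
o(K) = 19/(8*K)
(o(6*2 + 2) + 160)² = (19/(8*(6*2 + 2)) + 160)² = (19/(8*(12 + 2)) + 160)² = ((19/8)/14 + 160)² = ((19/8)*(1/14) + 160)² = (19/112 + 160)² = (17939/112)² = 321807721/12544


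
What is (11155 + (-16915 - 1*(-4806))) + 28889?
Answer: 27935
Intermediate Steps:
(11155 + (-16915 - 1*(-4806))) + 28889 = (11155 + (-16915 + 4806)) + 28889 = (11155 - 12109) + 28889 = -954 + 28889 = 27935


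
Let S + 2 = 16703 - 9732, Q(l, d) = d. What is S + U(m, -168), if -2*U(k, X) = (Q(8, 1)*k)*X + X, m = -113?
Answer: -2439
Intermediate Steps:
U(k, X) = -X/2 - X*k/2 (U(k, X) = -((1*k)*X + X)/2 = -(k*X + X)/2 = -(X*k + X)/2 = -(X + X*k)/2 = -X/2 - X*k/2)
S = 6969 (S = -2 + (16703 - 9732) = -2 + 6971 = 6969)
S + U(m, -168) = 6969 - ½*(-168)*(1 - 113) = 6969 - ½*(-168)*(-112) = 6969 - 9408 = -2439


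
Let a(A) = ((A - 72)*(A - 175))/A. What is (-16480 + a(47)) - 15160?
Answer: -1483880/47 ≈ -31572.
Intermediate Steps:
a(A) = (-175 + A)*(-72 + A)/A (a(A) = ((-72 + A)*(-175 + A))/A = ((-175 + A)*(-72 + A))/A = (-175 + A)*(-72 + A)/A)
(-16480 + a(47)) - 15160 = (-16480 + (-247 + 47 + 12600/47)) - 15160 = (-16480 + 3200/47) - 15160 = -771360/47 - 15160 = -1483880/47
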